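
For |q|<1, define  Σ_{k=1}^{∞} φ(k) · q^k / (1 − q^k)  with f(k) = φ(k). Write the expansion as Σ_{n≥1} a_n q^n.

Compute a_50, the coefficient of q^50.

[q^50] φ(1)=1,φ(2)=1,φ(5)=4,φ(10)=4,φ(25)=20,φ(50)=20 ⇒ 50

a_50 = 50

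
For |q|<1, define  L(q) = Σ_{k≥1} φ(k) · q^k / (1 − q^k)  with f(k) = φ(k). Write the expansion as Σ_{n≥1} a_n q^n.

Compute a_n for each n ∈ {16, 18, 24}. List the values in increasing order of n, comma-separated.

[q^16] φ(1)=1,φ(2)=1,φ(4)=2,φ(8)=4,φ(16)=8 ⇒ 16
q^18  k|18↦φ(k): 1:1 2:1 3:2 6:2 9:6 18:6  a_18=18
n=24: 24·1 12·2 8·3 6·4 4·6 3·8 2·12 1·24  φ→[8+4+4+2+2+2+1+1]=24

16, 18, 24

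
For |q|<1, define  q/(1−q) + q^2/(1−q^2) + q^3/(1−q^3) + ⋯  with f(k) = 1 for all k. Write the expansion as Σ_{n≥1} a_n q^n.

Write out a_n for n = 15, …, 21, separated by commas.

n=15: 15·1 5·3 3·5 1·15  f→[1+1+1+1]=4
d|16:{1,2,4,8,16}  Σf=1+1+1+1+1=5
q^17  k|17↦f(k): 1:1 17:1  a_17=2
n=18: 1·18 2·9 3·6 6·3 9·2 18·1  f→[1+1+1+1+1+1]=6
q^19  k|19↦f(k): 1:1 19:1  a_19=2
n=20: 20·1 10·2 5·4 4·5 2·10 1·20  f→[1+1+1+1+1+1]=6
d|21:{1,3,7,21}  Σf=1+1+1+1=4

4, 5, 2, 6, 2, 6, 4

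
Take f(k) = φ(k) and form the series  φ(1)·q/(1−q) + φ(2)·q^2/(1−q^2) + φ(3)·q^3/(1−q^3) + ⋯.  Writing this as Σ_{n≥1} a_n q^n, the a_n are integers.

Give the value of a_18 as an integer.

q^18  k|18↦φ(k): 1:1 2:1 3:2 6:2 9:6 18:6  a_18=18

a_18 = 18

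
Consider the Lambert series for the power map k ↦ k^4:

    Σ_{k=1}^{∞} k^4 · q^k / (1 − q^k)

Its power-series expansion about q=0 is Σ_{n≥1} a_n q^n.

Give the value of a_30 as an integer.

[q^30] f(1)=1,f(2)=16,f(3)=81,f(5)=625,f(6)=1296,f(10)=10000,f(15)=50625,f(30)=810000 ⇒ 872644

a_30 = 872644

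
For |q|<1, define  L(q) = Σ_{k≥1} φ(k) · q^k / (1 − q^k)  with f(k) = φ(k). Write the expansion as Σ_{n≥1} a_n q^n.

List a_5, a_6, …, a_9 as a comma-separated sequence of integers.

q^5  k|5↦φ(k): 1:1 5:4  a_5=5
d|6:{6,3,2,1}  Σφ=2+2+1+1=6
d|7:{7,1}  Σφ=6+1=7
d|8:{8,4,2,1}  Σφ=4+2+1+1=8
n=9: 1·9 3·3 9·1  φ→[1+2+6]=9

5, 6, 7, 8, 9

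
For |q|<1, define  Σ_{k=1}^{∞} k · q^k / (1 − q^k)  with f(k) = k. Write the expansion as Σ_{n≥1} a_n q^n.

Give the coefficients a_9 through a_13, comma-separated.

13, 18, 12, 28, 14

[q^9] f(9)=9,f(3)=3,f(1)=1 ⇒ 13
[q^10] f(1)=1,f(2)=2,f(5)=5,f(10)=10 ⇒ 18
n=11: 1·11 11·1  f→[1+11]=12
n=12: 12·1 6·2 4·3 3·4 2·6 1·12  f→[12+6+4+3+2+1]=28
q^13  k|13↦f(k): 13:13 1:1  a_13=14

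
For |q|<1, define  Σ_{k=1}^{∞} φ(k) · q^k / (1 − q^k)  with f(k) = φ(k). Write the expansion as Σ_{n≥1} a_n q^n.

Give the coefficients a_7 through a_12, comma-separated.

q^7  k|7↦φ(k): 1:1 7:6  a_7=7
n=8: 1·8 2·4 4·2 8·1  φ→[1+1+2+4]=8
n=9: 9·1 3·3 1·9  φ→[6+2+1]=9
q^10  k|10↦φ(k): 10:4 5:4 2:1 1:1  a_10=10
[q^11] φ(11)=10,φ(1)=1 ⇒ 11
n=12: 12·1 6·2 4·3 3·4 2·6 1·12  φ→[4+2+2+2+1+1]=12

7, 8, 9, 10, 11, 12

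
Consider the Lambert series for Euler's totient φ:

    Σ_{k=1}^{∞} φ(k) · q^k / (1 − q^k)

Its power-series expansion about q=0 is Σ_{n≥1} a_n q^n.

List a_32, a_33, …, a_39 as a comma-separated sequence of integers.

n=32: 32·1 16·2 8·4 4·8 2·16 1·32  φ→[16+8+4+2+1+1]=32
[q^33] φ(33)=20,φ(11)=10,φ(3)=2,φ(1)=1 ⇒ 33
n=34: 34·1 17·2 2·17 1·34  φ→[16+16+1+1]=34
q^35  k|35↦φ(k): 35:24 7:6 5:4 1:1  a_35=35
[q^36] φ(1)=1,φ(2)=1,φ(3)=2,φ(4)=2,φ(6)=2,φ(9)=6,φ(12)=4,φ(18)=6,φ(36)=12 ⇒ 36
n=37: 1·37 37·1  φ→[1+36]=37
n=38: 38·1 19·2 2·19 1·38  φ→[18+18+1+1]=38
q^39  k|39↦φ(k): 1:1 3:2 13:12 39:24  a_39=39

32, 33, 34, 35, 36, 37, 38, 39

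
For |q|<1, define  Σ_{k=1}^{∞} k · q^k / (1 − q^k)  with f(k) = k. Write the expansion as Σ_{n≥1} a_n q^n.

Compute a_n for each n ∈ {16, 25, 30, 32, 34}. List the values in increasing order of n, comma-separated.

31, 31, 72, 63, 54

d|16:{16,8,4,2,1}  Σf=16+8+4+2+1=31
[q^25] f(1)=1,f(5)=5,f(25)=25 ⇒ 31
n=30: 30·1 15·2 10·3 6·5 5·6 3·10 2·15 1·30  f→[30+15+10+6+5+3+2+1]=72
n=32: 32·1 16·2 8·4 4·8 2·16 1·32  f→[32+16+8+4+2+1]=63
d|34:{1,2,17,34}  Σf=1+2+17+34=54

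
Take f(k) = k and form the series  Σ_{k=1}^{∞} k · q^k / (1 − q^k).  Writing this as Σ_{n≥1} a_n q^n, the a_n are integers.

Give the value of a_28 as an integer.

a_28 = 56

n=28: 28·1 14·2 7·4 4·7 2·14 1·28  f→[28+14+7+4+2+1]=56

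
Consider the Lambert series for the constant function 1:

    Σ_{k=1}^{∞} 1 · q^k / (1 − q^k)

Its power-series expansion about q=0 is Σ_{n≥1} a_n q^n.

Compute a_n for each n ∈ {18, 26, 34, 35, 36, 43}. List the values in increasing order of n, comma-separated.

q^18  k|18↦f(k): 1:1 2:1 3:1 6:1 9:1 18:1  a_18=6
n=26: 1·26 2·13 13·2 26·1  f→[1+1+1+1]=4
n=34: 1·34 2·17 17·2 34·1  f→[1+1+1+1]=4
q^35  k|35↦f(k): 1:1 5:1 7:1 35:1  a_35=4
n=36: 1·36 2·18 3·12 4·9 6·6 9·4 12·3 18·2 36·1  f→[1+1+1+1+1+1+1+1+1]=9
[q^43] f(1)=1,f(43)=1 ⇒ 2

6, 4, 4, 4, 9, 2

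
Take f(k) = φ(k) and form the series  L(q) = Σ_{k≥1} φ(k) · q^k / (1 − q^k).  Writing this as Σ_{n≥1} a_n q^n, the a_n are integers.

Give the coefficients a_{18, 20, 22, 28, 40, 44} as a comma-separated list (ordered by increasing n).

n=18: 1·18 2·9 3·6 6·3 9·2 18·1  φ→[1+1+2+2+6+6]=18
d|20:{1,2,4,5,10,20}  Σφ=1+1+2+4+4+8=20
q^22  k|22↦φ(k): 1:1 2:1 11:10 22:10  a_22=22
n=28: 28·1 14·2 7·4 4·7 2·14 1·28  φ→[12+6+6+2+1+1]=28
d|40:{40,20,10,8,5,4,2,1}  Σφ=16+8+4+4+4+2+1+1=40
q^44  k|44↦φ(k): 1:1 2:1 4:2 11:10 22:10 44:20  a_44=44

18, 20, 22, 28, 40, 44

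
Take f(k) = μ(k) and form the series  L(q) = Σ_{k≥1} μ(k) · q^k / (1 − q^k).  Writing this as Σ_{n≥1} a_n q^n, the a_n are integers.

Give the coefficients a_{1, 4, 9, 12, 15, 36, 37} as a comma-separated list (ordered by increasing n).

q^1  k|1↦μ(k): 1:1  a_1=1
n=4: 1·4 2·2 4·1  μ→[1+(-1)+0]=0
[q^9] μ(9)=0,μ(3)=-1,μ(1)=1 ⇒ 0
n=12: 12·1 6·2 4·3 3·4 2·6 1·12  μ→[0+1+0+(-1)+(-1)+1]=0
d|15:{15,5,3,1}  Σμ=1+(-1)+(-1)+1=0
n=36: 1·36 2·18 3·12 4·9 6·6 9·4 12·3 18·2 36·1  μ→[1+(-1)+(-1)+0+1+0+0+0+0]=0
q^37  k|37↦μ(k): 1:1 37:-1  a_37=0

1, 0, 0, 0, 0, 0, 0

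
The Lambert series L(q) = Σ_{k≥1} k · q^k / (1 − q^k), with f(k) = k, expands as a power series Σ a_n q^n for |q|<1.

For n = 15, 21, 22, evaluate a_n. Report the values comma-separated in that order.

24, 32, 36

[q^15] f(1)=1,f(3)=3,f(5)=5,f(15)=15 ⇒ 24
q^21  k|21↦f(k): 1:1 3:3 7:7 21:21  a_21=32
n=22: 22·1 11·2 2·11 1·22  f→[22+11+2+1]=36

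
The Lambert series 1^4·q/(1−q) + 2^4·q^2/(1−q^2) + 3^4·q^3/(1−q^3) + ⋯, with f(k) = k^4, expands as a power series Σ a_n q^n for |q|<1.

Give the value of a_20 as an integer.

a_20 = 170898

[q^20] f(20)=160000,f(10)=10000,f(5)=625,f(4)=256,f(2)=16,f(1)=1 ⇒ 170898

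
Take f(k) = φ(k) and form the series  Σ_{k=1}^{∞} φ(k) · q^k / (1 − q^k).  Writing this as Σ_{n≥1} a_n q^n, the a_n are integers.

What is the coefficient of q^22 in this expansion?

[q^22] φ(22)=10,φ(11)=10,φ(2)=1,φ(1)=1 ⇒ 22

a_22 = 22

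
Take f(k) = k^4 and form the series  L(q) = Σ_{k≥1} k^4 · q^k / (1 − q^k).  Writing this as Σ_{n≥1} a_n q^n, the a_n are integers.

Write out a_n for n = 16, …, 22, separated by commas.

n=16: 16·1 8·2 4·4 2·8 1·16  f→[65536+4096+256+16+1]=69905
d|17:{17,1}  Σf=83521+1=83522
d|18:{1,2,3,6,9,18}  Σf=1+16+81+1296+6561+104976=112931
q^19  k|19↦f(k): 19:130321 1:1  a_19=130322
n=20: 1·20 2·10 4·5 5·4 10·2 20·1  f→[1+16+256+625+10000+160000]=170898
d|21:{21,7,3,1}  Σf=194481+2401+81+1=196964
n=22: 1·22 2·11 11·2 22·1  f→[1+16+14641+234256]=248914

69905, 83522, 112931, 130322, 170898, 196964, 248914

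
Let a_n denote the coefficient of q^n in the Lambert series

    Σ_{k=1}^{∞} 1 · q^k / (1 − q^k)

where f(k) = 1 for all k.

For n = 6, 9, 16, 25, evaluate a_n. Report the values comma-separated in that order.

[q^6] f(6)=1,f(3)=1,f(2)=1,f(1)=1 ⇒ 4
d|9:{9,3,1}  Σf=1+1+1=3
n=16: 1·16 2·8 4·4 8·2 16·1  f→[1+1+1+1+1]=5
[q^25] f(1)=1,f(5)=1,f(25)=1 ⇒ 3

4, 3, 5, 3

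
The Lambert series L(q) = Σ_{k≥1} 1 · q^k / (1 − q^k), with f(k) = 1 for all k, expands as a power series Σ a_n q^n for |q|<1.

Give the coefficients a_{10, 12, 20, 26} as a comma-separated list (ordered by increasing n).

[q^10] f(10)=1,f(5)=1,f(2)=1,f(1)=1 ⇒ 4
d|12:{12,6,4,3,2,1}  Σf=1+1+1+1+1+1=6
[q^20] f(20)=1,f(10)=1,f(5)=1,f(4)=1,f(2)=1,f(1)=1 ⇒ 6
[q^26] f(26)=1,f(13)=1,f(2)=1,f(1)=1 ⇒ 4

4, 6, 6, 4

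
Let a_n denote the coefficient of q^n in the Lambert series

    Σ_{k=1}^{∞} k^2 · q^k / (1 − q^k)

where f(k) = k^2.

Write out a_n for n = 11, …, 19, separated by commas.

122, 210, 170, 250, 260, 341, 290, 455, 362

q^11  k|11↦f(k): 1:1 11:121  a_11=122
q^12  k|12↦f(k): 1:1 2:4 3:9 4:16 6:36 12:144  a_12=210
d|13:{1,13}  Σf=1+169=170
[q^14] f(14)=196,f(7)=49,f(2)=4,f(1)=1 ⇒ 250
d|15:{15,5,3,1}  Σf=225+25+9+1=260
d|16:{1,2,4,8,16}  Σf=1+4+16+64+256=341
q^17  k|17↦f(k): 17:289 1:1  a_17=290
[q^18] f(1)=1,f(2)=4,f(3)=9,f(6)=36,f(9)=81,f(18)=324 ⇒ 455
n=19: 1·19 19·1  f→[1+361]=362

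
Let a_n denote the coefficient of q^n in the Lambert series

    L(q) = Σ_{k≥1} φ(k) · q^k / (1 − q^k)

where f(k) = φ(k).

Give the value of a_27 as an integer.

[q^27] φ(1)=1,φ(3)=2,φ(9)=6,φ(27)=18 ⇒ 27

a_27 = 27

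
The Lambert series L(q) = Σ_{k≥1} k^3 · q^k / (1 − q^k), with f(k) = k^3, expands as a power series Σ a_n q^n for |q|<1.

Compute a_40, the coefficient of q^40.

a_40 = 73710

n=40: 40·1 20·2 10·4 8·5 5·8 4·10 2·20 1·40  f→[64000+8000+1000+512+125+64+8+1]=73710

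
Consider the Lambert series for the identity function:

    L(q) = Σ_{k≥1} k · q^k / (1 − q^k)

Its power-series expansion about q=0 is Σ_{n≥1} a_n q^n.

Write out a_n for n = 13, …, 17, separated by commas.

14, 24, 24, 31, 18

n=13: 1·13 13·1  f→[1+13]=14
q^14  k|14↦f(k): 14:14 7:7 2:2 1:1  a_14=24
n=15: 15·1 5·3 3·5 1·15  f→[15+5+3+1]=24
[q^16] f(16)=16,f(8)=8,f(4)=4,f(2)=2,f(1)=1 ⇒ 31
n=17: 17·1 1·17  f→[17+1]=18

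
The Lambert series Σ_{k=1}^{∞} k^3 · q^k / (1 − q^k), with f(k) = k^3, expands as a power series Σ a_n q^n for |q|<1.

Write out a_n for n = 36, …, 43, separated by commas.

[q^36] f(1)=1,f(2)=8,f(3)=27,f(4)=64,f(6)=216,f(9)=729,f(12)=1728,f(18)=5832,f(36)=46656 ⇒ 55261
n=37: 37·1 1·37  f→[50653+1]=50654
q^38  k|38↦f(k): 1:1 2:8 19:6859 38:54872  a_38=61740
d|39:{39,13,3,1}  Σf=59319+2197+27+1=61544
q^40  k|40↦f(k): 1:1 2:8 4:64 5:125 8:512 10:1000 20:8000 40:64000  a_40=73710
q^41  k|41↦f(k): 1:1 41:68921  a_41=68922
q^42  k|42↦f(k): 1:1 2:8 3:27 6:216 7:343 14:2744 21:9261 42:74088  a_42=86688
q^43  k|43↦f(k): 43:79507 1:1  a_43=79508

55261, 50654, 61740, 61544, 73710, 68922, 86688, 79508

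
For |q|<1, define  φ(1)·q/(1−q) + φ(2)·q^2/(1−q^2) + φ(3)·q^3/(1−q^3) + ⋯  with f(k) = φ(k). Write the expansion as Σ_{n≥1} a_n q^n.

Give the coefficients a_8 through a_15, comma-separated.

n=8: 1·8 2·4 4·2 8·1  φ→[1+1+2+4]=8
n=9: 9·1 3·3 1·9  φ→[6+2+1]=9
n=10: 10·1 5·2 2·5 1·10  φ→[4+4+1+1]=10
q^11  k|11↦φ(k): 11:10 1:1  a_11=11
[q^12] φ(1)=1,φ(2)=1,φ(3)=2,φ(4)=2,φ(6)=2,φ(12)=4 ⇒ 12
q^13  k|13↦φ(k): 13:12 1:1  a_13=13
q^14  k|14↦φ(k): 14:6 7:6 2:1 1:1  a_14=14
[q^15] φ(15)=8,φ(5)=4,φ(3)=2,φ(1)=1 ⇒ 15

8, 9, 10, 11, 12, 13, 14, 15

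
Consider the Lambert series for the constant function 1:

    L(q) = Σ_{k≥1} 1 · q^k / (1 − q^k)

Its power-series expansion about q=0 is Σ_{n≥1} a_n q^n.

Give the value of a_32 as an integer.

d|32:{32,16,8,4,2,1}  Σf=1+1+1+1+1+1=6

a_32 = 6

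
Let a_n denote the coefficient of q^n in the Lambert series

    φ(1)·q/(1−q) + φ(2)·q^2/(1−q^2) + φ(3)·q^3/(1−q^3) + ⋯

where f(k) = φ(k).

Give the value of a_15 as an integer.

q^15  k|15↦φ(k): 15:8 5:4 3:2 1:1  a_15=15

a_15 = 15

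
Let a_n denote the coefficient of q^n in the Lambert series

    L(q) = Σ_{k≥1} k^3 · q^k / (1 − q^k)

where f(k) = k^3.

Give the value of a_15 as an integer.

a_15 = 3528

q^15  k|15↦f(k): 1:1 3:27 5:125 15:3375  a_15=3528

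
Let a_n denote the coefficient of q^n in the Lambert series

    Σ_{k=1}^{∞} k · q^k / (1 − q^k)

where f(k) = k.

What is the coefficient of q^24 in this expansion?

a_24 = 60

q^24  k|24↦f(k): 24:24 12:12 8:8 6:6 4:4 3:3 2:2 1:1  a_24=60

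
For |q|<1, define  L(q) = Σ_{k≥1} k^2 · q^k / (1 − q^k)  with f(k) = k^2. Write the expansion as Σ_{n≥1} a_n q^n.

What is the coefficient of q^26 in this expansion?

[q^26] f(26)=676,f(13)=169,f(2)=4,f(1)=1 ⇒ 850

a_26 = 850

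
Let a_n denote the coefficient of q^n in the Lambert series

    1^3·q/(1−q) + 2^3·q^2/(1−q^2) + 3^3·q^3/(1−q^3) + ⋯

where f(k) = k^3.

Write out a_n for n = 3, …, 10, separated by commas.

[q^3] f(1)=1,f(3)=27 ⇒ 28
n=4: 1·4 2·2 4·1  f→[1+8+64]=73
d|5:{5,1}  Σf=125+1=126
[q^6] f(6)=216,f(3)=27,f(2)=8,f(1)=1 ⇒ 252
[q^7] f(7)=343,f(1)=1 ⇒ 344
n=8: 8·1 4·2 2·4 1·8  f→[512+64+8+1]=585
n=9: 1·9 3·3 9·1  f→[1+27+729]=757
[q^10] f(10)=1000,f(5)=125,f(2)=8,f(1)=1 ⇒ 1134

28, 73, 126, 252, 344, 585, 757, 1134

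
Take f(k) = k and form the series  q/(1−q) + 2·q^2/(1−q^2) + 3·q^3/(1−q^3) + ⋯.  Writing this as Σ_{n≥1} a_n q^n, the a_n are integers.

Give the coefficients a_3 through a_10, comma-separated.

4, 7, 6, 12, 8, 15, 13, 18

q^3  k|3↦f(k): 1:1 3:3  a_3=4
q^4  k|4↦f(k): 4:4 2:2 1:1  a_4=7
n=5: 5·1 1·5  f→[5+1]=6
d|6:{6,3,2,1}  Σf=6+3+2+1=12
d|7:{1,7}  Σf=1+7=8
q^8  k|8↦f(k): 1:1 2:2 4:4 8:8  a_8=15
d|9:{9,3,1}  Σf=9+3+1=13
q^10  k|10↦f(k): 10:10 5:5 2:2 1:1  a_10=18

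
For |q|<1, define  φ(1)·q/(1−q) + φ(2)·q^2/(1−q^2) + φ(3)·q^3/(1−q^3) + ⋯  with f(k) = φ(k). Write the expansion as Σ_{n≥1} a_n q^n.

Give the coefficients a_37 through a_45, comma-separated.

d|37:{37,1}  Σφ=36+1=37
n=38: 1·38 2·19 19·2 38·1  φ→[1+1+18+18]=38
[q^39] φ(39)=24,φ(13)=12,φ(3)=2,φ(1)=1 ⇒ 39
[q^40] φ(40)=16,φ(20)=8,φ(10)=4,φ(8)=4,φ(5)=4,φ(4)=2,φ(2)=1,φ(1)=1 ⇒ 40
[q^41] φ(41)=40,φ(1)=1 ⇒ 41
q^42  k|42↦φ(k): 42:12 21:12 14:6 7:6 6:2 3:2 2:1 1:1  a_42=42
n=43: 43·1 1·43  φ→[42+1]=43
q^44  k|44↦φ(k): 44:20 22:10 11:10 4:2 2:1 1:1  a_44=44
q^45  k|45↦φ(k): 45:24 15:8 9:6 5:4 3:2 1:1  a_45=45

37, 38, 39, 40, 41, 42, 43, 44, 45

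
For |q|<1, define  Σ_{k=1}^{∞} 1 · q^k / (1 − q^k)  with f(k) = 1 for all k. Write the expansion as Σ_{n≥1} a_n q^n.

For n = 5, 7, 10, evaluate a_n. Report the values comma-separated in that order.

2, 2, 4

n=5: 5·1 1·5  f→[1+1]=2
n=7: 1·7 7·1  f→[1+1]=2
[q^10] f(1)=1,f(2)=1,f(5)=1,f(10)=1 ⇒ 4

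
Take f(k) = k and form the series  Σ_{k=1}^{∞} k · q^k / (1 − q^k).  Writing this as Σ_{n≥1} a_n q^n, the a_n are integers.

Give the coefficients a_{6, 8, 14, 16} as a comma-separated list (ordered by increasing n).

q^6  k|6↦f(k): 1:1 2:2 3:3 6:6  a_6=12
[q^8] f(1)=1,f(2)=2,f(4)=4,f(8)=8 ⇒ 15
d|14:{1,2,7,14}  Σf=1+2+7+14=24
q^16  k|16↦f(k): 16:16 8:8 4:4 2:2 1:1  a_16=31

12, 15, 24, 31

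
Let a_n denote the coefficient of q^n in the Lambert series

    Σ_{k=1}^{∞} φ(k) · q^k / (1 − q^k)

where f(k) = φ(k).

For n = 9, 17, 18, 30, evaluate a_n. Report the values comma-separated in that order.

d|9:{9,3,1}  Σφ=6+2+1=9
q^17  k|17↦φ(k): 1:1 17:16  a_17=17
d|18:{18,9,6,3,2,1}  Σφ=6+6+2+2+1+1=18
q^30  k|30↦φ(k): 30:8 15:8 10:4 6:2 5:4 3:2 2:1 1:1  a_30=30

9, 17, 18, 30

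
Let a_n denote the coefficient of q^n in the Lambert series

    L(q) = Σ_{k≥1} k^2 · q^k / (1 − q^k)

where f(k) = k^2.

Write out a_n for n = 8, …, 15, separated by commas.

85, 91, 130, 122, 210, 170, 250, 260

d|8:{1,2,4,8}  Σf=1+4+16+64=85
[q^9] f(9)=81,f(3)=9,f(1)=1 ⇒ 91
[q^10] f(10)=100,f(5)=25,f(2)=4,f(1)=1 ⇒ 130
q^11  k|11↦f(k): 11:121 1:1  a_11=122
q^12  k|12↦f(k): 12:144 6:36 4:16 3:9 2:4 1:1  a_12=210
[q^13] f(1)=1,f(13)=169 ⇒ 170
d|14:{1,2,7,14}  Σf=1+4+49+196=250
[q^15] f(15)=225,f(5)=25,f(3)=9,f(1)=1 ⇒ 260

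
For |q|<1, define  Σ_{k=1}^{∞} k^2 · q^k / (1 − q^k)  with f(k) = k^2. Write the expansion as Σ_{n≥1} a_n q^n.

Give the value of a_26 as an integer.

a_26 = 850

n=26: 1·26 2·13 13·2 26·1  f→[1+4+169+676]=850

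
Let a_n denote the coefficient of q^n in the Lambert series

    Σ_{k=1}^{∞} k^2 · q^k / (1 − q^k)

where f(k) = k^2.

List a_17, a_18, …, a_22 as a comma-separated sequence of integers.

290, 455, 362, 546, 500, 610

n=17: 17·1 1·17  f→[289+1]=290
n=18: 18·1 9·2 6·3 3·6 2·9 1·18  f→[324+81+36+9+4+1]=455
[q^19] f(1)=1,f(19)=361 ⇒ 362
q^20  k|20↦f(k): 1:1 2:4 4:16 5:25 10:100 20:400  a_20=546
n=21: 1·21 3·7 7·3 21·1  f→[1+9+49+441]=500
d|22:{22,11,2,1}  Σf=484+121+4+1=610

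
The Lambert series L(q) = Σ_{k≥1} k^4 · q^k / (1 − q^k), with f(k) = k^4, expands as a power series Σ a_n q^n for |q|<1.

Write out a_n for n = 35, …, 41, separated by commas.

1503652, 1813539, 1874162, 2215474, 2342084, 2734994, 2825762

[q^35] f(1)=1,f(5)=625,f(7)=2401,f(35)=1500625 ⇒ 1503652
q^36  k|36↦f(k): 36:1679616 18:104976 12:20736 9:6561 6:1296 4:256 3:81 2:16 1:1  a_36=1813539
n=37: 1·37 37·1  f→[1+1874161]=1874162
q^38  k|38↦f(k): 38:2085136 19:130321 2:16 1:1  a_38=2215474
q^39  k|39↦f(k): 39:2313441 13:28561 3:81 1:1  a_39=2342084
[q^40] f(40)=2560000,f(20)=160000,f(10)=10000,f(8)=4096,f(5)=625,f(4)=256,f(2)=16,f(1)=1 ⇒ 2734994
q^41  k|41↦f(k): 41:2825761 1:1  a_41=2825762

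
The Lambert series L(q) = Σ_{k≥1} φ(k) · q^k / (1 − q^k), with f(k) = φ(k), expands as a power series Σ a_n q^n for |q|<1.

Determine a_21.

n=21: 21·1 7·3 3·7 1·21  φ→[12+6+2+1]=21

a_21 = 21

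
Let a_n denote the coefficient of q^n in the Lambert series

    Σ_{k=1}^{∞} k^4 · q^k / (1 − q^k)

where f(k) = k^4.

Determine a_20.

a_20 = 170898

[q^20] f(20)=160000,f(10)=10000,f(5)=625,f(4)=256,f(2)=16,f(1)=1 ⇒ 170898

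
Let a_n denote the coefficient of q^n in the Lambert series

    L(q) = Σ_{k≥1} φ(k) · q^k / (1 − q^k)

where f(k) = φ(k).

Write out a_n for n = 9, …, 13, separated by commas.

[q^9] φ(9)=6,φ(3)=2,φ(1)=1 ⇒ 9
n=10: 1·10 2·5 5·2 10·1  φ→[1+1+4+4]=10
q^11  k|11↦φ(k): 1:1 11:10  a_11=11
q^12  k|12↦φ(k): 12:4 6:2 4:2 3:2 2:1 1:1  a_12=12
q^13  k|13↦φ(k): 13:12 1:1  a_13=13

9, 10, 11, 12, 13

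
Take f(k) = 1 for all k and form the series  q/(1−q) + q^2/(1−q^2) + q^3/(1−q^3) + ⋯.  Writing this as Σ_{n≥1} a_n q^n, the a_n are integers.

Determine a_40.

d|40:{40,20,10,8,5,4,2,1}  Σf=1+1+1+1+1+1+1+1=8

a_40 = 8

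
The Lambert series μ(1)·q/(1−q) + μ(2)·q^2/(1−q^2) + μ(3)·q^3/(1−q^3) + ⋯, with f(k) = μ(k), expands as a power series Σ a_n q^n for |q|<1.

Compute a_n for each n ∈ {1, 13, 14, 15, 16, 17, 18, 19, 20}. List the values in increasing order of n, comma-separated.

1, 0, 0, 0, 0, 0, 0, 0, 0

[q^1] μ(1)=1 ⇒ 1
[q^13] μ(1)=1,μ(13)=-1 ⇒ 0
[q^14] μ(14)=1,μ(7)=-1,μ(2)=-1,μ(1)=1 ⇒ 0
[q^15] μ(15)=1,μ(5)=-1,μ(3)=-1,μ(1)=1 ⇒ 0
q^16  k|16↦μ(k): 1:1 2:-1 4:0 8:0 16:0  a_16=0
[q^17] μ(1)=1,μ(17)=-1 ⇒ 0
n=18: 1·18 2·9 3·6 6·3 9·2 18·1  μ→[1+(-1)+(-1)+1+0+0]=0
q^19  k|19↦μ(k): 1:1 19:-1  a_19=0
q^20  k|20↦μ(k): 20:0 10:1 5:-1 4:0 2:-1 1:1  a_20=0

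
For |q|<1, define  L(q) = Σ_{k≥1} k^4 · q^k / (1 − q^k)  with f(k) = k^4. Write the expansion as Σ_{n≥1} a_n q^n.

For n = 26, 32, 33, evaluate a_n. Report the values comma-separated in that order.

q^26  k|26↦f(k): 26:456976 13:28561 2:16 1:1  a_26=485554
[q^32] f(1)=1,f(2)=16,f(4)=256,f(8)=4096,f(16)=65536,f(32)=1048576 ⇒ 1118481
n=33: 33·1 11·3 3·11 1·33  f→[1185921+14641+81+1]=1200644

485554, 1118481, 1200644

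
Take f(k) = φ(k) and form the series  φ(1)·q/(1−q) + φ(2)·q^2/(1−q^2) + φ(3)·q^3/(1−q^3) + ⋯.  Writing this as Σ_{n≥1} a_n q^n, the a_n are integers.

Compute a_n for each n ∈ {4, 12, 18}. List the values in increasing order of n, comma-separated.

n=4: 1·4 2·2 4·1  φ→[1+1+2]=4
[q^12] φ(12)=4,φ(6)=2,φ(4)=2,φ(3)=2,φ(2)=1,φ(1)=1 ⇒ 12
[q^18] φ(1)=1,φ(2)=1,φ(3)=2,φ(6)=2,φ(9)=6,φ(18)=6 ⇒ 18

4, 12, 18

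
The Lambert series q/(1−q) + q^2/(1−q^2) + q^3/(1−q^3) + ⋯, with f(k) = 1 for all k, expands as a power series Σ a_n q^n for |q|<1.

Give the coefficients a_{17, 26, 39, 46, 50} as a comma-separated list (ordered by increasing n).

n=17: 1·17 17·1  f→[1+1]=2
[q^26] f(26)=1,f(13)=1,f(2)=1,f(1)=1 ⇒ 4
q^39  k|39↦f(k): 39:1 13:1 3:1 1:1  a_39=4
d|46:{46,23,2,1}  Σf=1+1+1+1=4
q^50  k|50↦f(k): 1:1 2:1 5:1 10:1 25:1 50:1  a_50=6

2, 4, 4, 4, 6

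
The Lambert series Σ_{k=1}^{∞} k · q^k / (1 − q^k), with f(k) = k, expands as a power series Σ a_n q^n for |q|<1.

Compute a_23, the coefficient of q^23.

d|23:{1,23}  Σf=1+23=24

a_23 = 24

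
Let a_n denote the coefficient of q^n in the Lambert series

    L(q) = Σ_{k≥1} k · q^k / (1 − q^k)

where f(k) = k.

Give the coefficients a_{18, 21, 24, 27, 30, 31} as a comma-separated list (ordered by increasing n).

q^18  k|18↦f(k): 18:18 9:9 6:6 3:3 2:2 1:1  a_18=39
[q^21] f(21)=21,f(7)=7,f(3)=3,f(1)=1 ⇒ 32
d|24:{24,12,8,6,4,3,2,1}  Σf=24+12+8+6+4+3+2+1=60
n=27: 27·1 9·3 3·9 1·27  f→[27+9+3+1]=40
d|30:{1,2,3,5,6,10,15,30}  Σf=1+2+3+5+6+10+15+30=72
q^31  k|31↦f(k): 1:1 31:31  a_31=32

39, 32, 60, 40, 72, 32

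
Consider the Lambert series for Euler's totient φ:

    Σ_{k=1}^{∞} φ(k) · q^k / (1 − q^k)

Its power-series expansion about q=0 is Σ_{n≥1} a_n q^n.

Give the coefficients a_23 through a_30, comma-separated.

q^23  k|23↦φ(k): 23:22 1:1  a_23=23
[q^24] φ(24)=8,φ(12)=4,φ(8)=4,φ(6)=2,φ(4)=2,φ(3)=2,φ(2)=1,φ(1)=1 ⇒ 24
q^25  k|25↦φ(k): 25:20 5:4 1:1  a_25=25
[q^26] φ(26)=12,φ(13)=12,φ(2)=1,φ(1)=1 ⇒ 26
[q^27] φ(1)=1,φ(3)=2,φ(9)=6,φ(27)=18 ⇒ 27
[q^28] φ(1)=1,φ(2)=1,φ(4)=2,φ(7)=6,φ(14)=6,φ(28)=12 ⇒ 28
n=29: 1·29 29·1  φ→[1+28]=29
q^30  k|30↦φ(k): 1:1 2:1 3:2 5:4 6:2 10:4 15:8 30:8  a_30=30

23, 24, 25, 26, 27, 28, 29, 30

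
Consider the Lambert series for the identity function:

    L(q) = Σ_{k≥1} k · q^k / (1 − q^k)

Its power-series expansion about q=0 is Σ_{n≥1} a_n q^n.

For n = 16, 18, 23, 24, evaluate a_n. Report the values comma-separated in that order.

d|16:{1,2,4,8,16}  Σf=1+2+4+8+16=31
q^18  k|18↦f(k): 1:1 2:2 3:3 6:6 9:9 18:18  a_18=39
q^23  k|23↦f(k): 23:23 1:1  a_23=24
n=24: 24·1 12·2 8·3 6·4 4·6 3·8 2·12 1·24  f→[24+12+8+6+4+3+2+1]=60

31, 39, 24, 60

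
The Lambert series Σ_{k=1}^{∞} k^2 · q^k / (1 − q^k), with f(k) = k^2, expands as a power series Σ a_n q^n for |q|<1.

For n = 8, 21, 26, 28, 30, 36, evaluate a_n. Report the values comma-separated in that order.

85, 500, 850, 1050, 1300, 1911

d|8:{1,2,4,8}  Σf=1+4+16+64=85
[q^21] f(21)=441,f(7)=49,f(3)=9,f(1)=1 ⇒ 500
n=26: 26·1 13·2 2·13 1·26  f→[676+169+4+1]=850
[q^28] f(1)=1,f(2)=4,f(4)=16,f(7)=49,f(14)=196,f(28)=784 ⇒ 1050
[q^30] f(30)=900,f(15)=225,f(10)=100,f(6)=36,f(5)=25,f(3)=9,f(2)=4,f(1)=1 ⇒ 1300
q^36  k|36↦f(k): 36:1296 18:324 12:144 9:81 6:36 4:16 3:9 2:4 1:1  a_36=1911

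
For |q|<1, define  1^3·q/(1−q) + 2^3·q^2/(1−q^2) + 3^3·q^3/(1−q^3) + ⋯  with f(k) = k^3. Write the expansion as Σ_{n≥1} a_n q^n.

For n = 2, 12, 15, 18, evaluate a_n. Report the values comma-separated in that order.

n=2: 1·2 2·1  f→[1+8]=9
d|12:{1,2,3,4,6,12}  Σf=1+8+27+64+216+1728=2044
q^15  k|15↦f(k): 15:3375 5:125 3:27 1:1  a_15=3528
q^18  k|18↦f(k): 1:1 2:8 3:27 6:216 9:729 18:5832  a_18=6813

9, 2044, 3528, 6813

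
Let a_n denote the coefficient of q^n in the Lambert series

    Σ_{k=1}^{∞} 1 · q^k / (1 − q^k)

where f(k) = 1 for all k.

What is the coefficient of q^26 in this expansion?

a_26 = 4

[q^26] f(1)=1,f(2)=1,f(13)=1,f(26)=1 ⇒ 4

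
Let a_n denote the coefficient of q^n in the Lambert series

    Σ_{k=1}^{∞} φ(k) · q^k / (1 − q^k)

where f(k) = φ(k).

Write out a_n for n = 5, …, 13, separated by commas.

q^5  k|5↦φ(k): 5:4 1:1  a_5=5
n=6: 6·1 3·2 2·3 1·6  φ→[2+2+1+1]=6
[q^7] φ(1)=1,φ(7)=6 ⇒ 7
q^8  k|8↦φ(k): 8:4 4:2 2:1 1:1  a_8=8
n=9: 9·1 3·3 1·9  φ→[6+2+1]=9
q^10  k|10↦φ(k): 10:4 5:4 2:1 1:1  a_10=10
q^11  k|11↦φ(k): 11:10 1:1  a_11=11
d|12:{12,6,4,3,2,1}  Σφ=4+2+2+2+1+1=12
q^13  k|13↦φ(k): 1:1 13:12  a_13=13

5, 6, 7, 8, 9, 10, 11, 12, 13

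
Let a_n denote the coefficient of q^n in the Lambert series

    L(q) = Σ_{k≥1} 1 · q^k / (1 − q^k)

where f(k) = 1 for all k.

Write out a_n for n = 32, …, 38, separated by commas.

6, 4, 4, 4, 9, 2, 4

q^32  k|32↦f(k): 32:1 16:1 8:1 4:1 2:1 1:1  a_32=6
[q^33] f(33)=1,f(11)=1,f(3)=1,f(1)=1 ⇒ 4
n=34: 34·1 17·2 2·17 1·34  f→[1+1+1+1]=4
d|35:{1,5,7,35}  Σf=1+1+1+1=4
d|36:{36,18,12,9,6,4,3,2,1}  Σf=1+1+1+1+1+1+1+1+1=9
n=37: 37·1 1·37  f→[1+1]=2
d|38:{1,2,19,38}  Σf=1+1+1+1=4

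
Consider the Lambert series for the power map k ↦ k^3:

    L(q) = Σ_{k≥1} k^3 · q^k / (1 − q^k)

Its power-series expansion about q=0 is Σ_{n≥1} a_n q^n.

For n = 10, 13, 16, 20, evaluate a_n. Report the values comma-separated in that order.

1134, 2198, 4681, 9198

n=10: 10·1 5·2 2·5 1·10  f→[1000+125+8+1]=1134
n=13: 1·13 13·1  f→[1+2197]=2198
d|16:{16,8,4,2,1}  Σf=4096+512+64+8+1=4681
q^20  k|20↦f(k): 20:8000 10:1000 5:125 4:64 2:8 1:1  a_20=9198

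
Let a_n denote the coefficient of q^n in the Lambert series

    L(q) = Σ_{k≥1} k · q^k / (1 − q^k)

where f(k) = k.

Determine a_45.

[q^45] f(1)=1,f(3)=3,f(5)=5,f(9)=9,f(15)=15,f(45)=45 ⇒ 78

a_45 = 78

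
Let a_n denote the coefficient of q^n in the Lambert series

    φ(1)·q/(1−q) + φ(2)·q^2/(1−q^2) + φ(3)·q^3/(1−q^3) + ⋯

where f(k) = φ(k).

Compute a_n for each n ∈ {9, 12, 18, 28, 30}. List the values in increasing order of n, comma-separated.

d|9:{1,3,9}  Σφ=1+2+6=9
n=12: 12·1 6·2 4·3 3·4 2·6 1·12  φ→[4+2+2+2+1+1]=12
q^18  k|18↦φ(k): 1:1 2:1 3:2 6:2 9:6 18:6  a_18=18
d|28:{28,14,7,4,2,1}  Σφ=12+6+6+2+1+1=28
[q^30] φ(30)=8,φ(15)=8,φ(10)=4,φ(6)=2,φ(5)=4,φ(3)=2,φ(2)=1,φ(1)=1 ⇒ 30

9, 12, 18, 28, 30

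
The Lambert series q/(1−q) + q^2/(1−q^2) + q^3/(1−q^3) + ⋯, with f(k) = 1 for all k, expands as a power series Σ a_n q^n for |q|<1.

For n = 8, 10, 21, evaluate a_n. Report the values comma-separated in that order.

[q^8] f(8)=1,f(4)=1,f(2)=1,f(1)=1 ⇒ 4
n=10: 10·1 5·2 2·5 1·10  f→[1+1+1+1]=4
q^21  k|21↦f(k): 21:1 7:1 3:1 1:1  a_21=4

4, 4, 4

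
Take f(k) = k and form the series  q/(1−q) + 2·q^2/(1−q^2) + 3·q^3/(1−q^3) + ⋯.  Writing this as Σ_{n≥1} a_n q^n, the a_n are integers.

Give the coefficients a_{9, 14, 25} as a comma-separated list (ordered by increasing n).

13, 24, 31

[q^9] f(1)=1,f(3)=3,f(9)=9 ⇒ 13
q^14  k|14↦f(k): 14:14 7:7 2:2 1:1  a_14=24
[q^25] f(1)=1,f(5)=5,f(25)=25 ⇒ 31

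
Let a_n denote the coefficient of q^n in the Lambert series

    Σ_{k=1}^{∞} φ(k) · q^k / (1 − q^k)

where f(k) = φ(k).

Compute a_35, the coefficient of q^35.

n=35: 35·1 7·5 5·7 1·35  φ→[24+6+4+1]=35

a_35 = 35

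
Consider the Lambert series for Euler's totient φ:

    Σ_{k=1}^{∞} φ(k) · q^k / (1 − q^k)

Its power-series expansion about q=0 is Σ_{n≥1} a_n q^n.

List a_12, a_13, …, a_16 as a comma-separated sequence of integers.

[q^12] φ(12)=4,φ(6)=2,φ(4)=2,φ(3)=2,φ(2)=1,φ(1)=1 ⇒ 12
d|13:{13,1}  Σφ=12+1=13
q^14  k|14↦φ(k): 14:6 7:6 2:1 1:1  a_14=14
[q^15] φ(15)=8,φ(5)=4,φ(3)=2,φ(1)=1 ⇒ 15
q^16  k|16↦φ(k): 1:1 2:1 4:2 8:4 16:8  a_16=16

12, 13, 14, 15, 16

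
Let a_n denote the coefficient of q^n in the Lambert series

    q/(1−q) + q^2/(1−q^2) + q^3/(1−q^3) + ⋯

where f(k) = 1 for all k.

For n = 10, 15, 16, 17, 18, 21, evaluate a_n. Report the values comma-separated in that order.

4, 4, 5, 2, 6, 4

d|10:{10,5,2,1}  Σf=1+1+1+1=4
q^15  k|15↦f(k): 1:1 3:1 5:1 15:1  a_15=4
n=16: 1·16 2·8 4·4 8·2 16·1  f→[1+1+1+1+1]=5
q^17  k|17↦f(k): 17:1 1:1  a_17=2
n=18: 18·1 9·2 6·3 3·6 2·9 1·18  f→[1+1+1+1+1+1]=6
n=21: 1·21 3·7 7·3 21·1  f→[1+1+1+1]=4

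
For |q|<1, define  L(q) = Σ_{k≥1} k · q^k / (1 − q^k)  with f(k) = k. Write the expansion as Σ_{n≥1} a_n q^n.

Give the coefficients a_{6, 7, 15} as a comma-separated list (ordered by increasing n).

12, 8, 24

[q^6] f(1)=1,f(2)=2,f(3)=3,f(6)=6 ⇒ 12
d|7:{1,7}  Σf=1+7=8
q^15  k|15↦f(k): 1:1 3:3 5:5 15:15  a_15=24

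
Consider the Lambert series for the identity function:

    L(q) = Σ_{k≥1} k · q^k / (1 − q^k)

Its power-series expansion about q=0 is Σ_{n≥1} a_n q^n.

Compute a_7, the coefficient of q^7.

[q^7] f(7)=7,f(1)=1 ⇒ 8

a_7 = 8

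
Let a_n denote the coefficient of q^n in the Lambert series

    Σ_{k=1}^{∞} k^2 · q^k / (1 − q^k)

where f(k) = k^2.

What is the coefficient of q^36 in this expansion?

a_36 = 1911

n=36: 36·1 18·2 12·3 9·4 6·6 4·9 3·12 2·18 1·36  f→[1296+324+144+81+36+16+9+4+1]=1911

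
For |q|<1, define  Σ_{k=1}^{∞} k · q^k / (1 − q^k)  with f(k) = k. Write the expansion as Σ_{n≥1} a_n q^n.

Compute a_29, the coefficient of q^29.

a_29 = 30

q^29  k|29↦f(k): 1:1 29:29  a_29=30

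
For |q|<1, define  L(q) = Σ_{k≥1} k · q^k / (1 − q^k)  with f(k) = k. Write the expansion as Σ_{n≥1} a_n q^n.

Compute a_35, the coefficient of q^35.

[q^35] f(35)=35,f(7)=7,f(5)=5,f(1)=1 ⇒ 48

a_35 = 48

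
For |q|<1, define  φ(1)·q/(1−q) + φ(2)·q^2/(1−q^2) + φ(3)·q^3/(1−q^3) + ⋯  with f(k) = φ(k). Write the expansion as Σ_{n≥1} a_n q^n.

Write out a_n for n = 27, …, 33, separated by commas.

n=27: 1·27 3·9 9·3 27·1  φ→[1+2+6+18]=27
q^28  k|28↦φ(k): 28:12 14:6 7:6 4:2 2:1 1:1  a_28=28
[q^29] φ(1)=1,φ(29)=28 ⇒ 29
[q^30] φ(1)=1,φ(2)=1,φ(3)=2,φ(5)=4,φ(6)=2,φ(10)=4,φ(15)=8,φ(30)=8 ⇒ 30
d|31:{1,31}  Σφ=1+30=31
[q^32] φ(32)=16,φ(16)=8,φ(8)=4,φ(4)=2,φ(2)=1,φ(1)=1 ⇒ 32
q^33  k|33↦φ(k): 33:20 11:10 3:2 1:1  a_33=33

27, 28, 29, 30, 31, 32, 33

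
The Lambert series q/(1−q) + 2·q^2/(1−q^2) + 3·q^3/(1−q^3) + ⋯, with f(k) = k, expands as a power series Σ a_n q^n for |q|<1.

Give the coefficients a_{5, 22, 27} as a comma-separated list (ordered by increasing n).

q^5  k|5↦f(k): 1:1 5:5  a_5=6
[q^22] f(1)=1,f(2)=2,f(11)=11,f(22)=22 ⇒ 36
[q^27] f(1)=1,f(3)=3,f(9)=9,f(27)=27 ⇒ 40

6, 36, 40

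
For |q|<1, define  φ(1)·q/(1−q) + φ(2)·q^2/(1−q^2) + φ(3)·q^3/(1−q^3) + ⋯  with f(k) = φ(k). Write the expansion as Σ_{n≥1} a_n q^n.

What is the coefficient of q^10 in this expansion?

d|10:{1,2,5,10}  Σφ=1+1+4+4=10

a_10 = 10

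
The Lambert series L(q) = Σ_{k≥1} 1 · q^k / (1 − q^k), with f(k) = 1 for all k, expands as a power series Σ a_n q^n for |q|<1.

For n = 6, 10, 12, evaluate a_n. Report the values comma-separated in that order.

4, 4, 6

[q^6] f(1)=1,f(2)=1,f(3)=1,f(6)=1 ⇒ 4
[q^10] f(1)=1,f(2)=1,f(5)=1,f(10)=1 ⇒ 4
q^12  k|12↦f(k): 1:1 2:1 3:1 4:1 6:1 12:1  a_12=6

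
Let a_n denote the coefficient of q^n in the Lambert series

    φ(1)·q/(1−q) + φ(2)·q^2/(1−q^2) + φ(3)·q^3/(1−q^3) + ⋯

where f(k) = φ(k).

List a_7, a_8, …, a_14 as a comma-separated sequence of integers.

d|7:{7,1}  Σφ=6+1=7
d|8:{8,4,2,1}  Σφ=4+2+1+1=8
q^9  k|9↦φ(k): 1:1 3:2 9:6  a_9=9
d|10:{10,5,2,1}  Σφ=4+4+1+1=10
n=11: 11·1 1·11  φ→[10+1]=11
[q^12] φ(12)=4,φ(6)=2,φ(4)=2,φ(3)=2,φ(2)=1,φ(1)=1 ⇒ 12
d|13:{1,13}  Σφ=1+12=13
n=14: 14·1 7·2 2·7 1·14  φ→[6+6+1+1]=14

7, 8, 9, 10, 11, 12, 13, 14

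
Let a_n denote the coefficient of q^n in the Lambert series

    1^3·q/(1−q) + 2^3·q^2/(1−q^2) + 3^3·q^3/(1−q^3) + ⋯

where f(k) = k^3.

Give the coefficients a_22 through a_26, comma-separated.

11988, 12168, 16380, 15751, 19782

[q^22] f(1)=1,f(2)=8,f(11)=1331,f(22)=10648 ⇒ 11988
d|23:{1,23}  Σf=1+12167=12168
q^24  k|24↦f(k): 1:1 2:8 3:27 4:64 6:216 8:512 12:1728 24:13824  a_24=16380
d|25:{25,5,1}  Σf=15625+125+1=15751
q^26  k|26↦f(k): 26:17576 13:2197 2:8 1:1  a_26=19782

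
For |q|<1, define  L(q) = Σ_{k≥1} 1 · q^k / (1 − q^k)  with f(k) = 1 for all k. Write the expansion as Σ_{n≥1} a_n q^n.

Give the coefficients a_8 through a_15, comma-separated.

4, 3, 4, 2, 6, 2, 4, 4

[q^8] f(1)=1,f(2)=1,f(4)=1,f(8)=1 ⇒ 4
d|9:{9,3,1}  Σf=1+1+1=3
q^10  k|10↦f(k): 10:1 5:1 2:1 1:1  a_10=4
q^11  k|11↦f(k): 1:1 11:1  a_11=2
q^12  k|12↦f(k): 1:1 2:1 3:1 4:1 6:1 12:1  a_12=6
[q^13] f(13)=1,f(1)=1 ⇒ 2
q^14  k|14↦f(k): 14:1 7:1 2:1 1:1  a_14=4
[q^15] f(1)=1,f(3)=1,f(5)=1,f(15)=1 ⇒ 4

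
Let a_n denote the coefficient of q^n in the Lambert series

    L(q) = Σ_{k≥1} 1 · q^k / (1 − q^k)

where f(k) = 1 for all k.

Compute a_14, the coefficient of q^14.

d|14:{1,2,7,14}  Σf=1+1+1+1=4

a_14 = 4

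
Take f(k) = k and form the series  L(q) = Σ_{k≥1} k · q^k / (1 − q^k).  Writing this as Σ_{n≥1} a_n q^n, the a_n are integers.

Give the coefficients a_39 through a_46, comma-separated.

56, 90, 42, 96, 44, 84, 78, 72

[q^39] f(39)=39,f(13)=13,f(3)=3,f(1)=1 ⇒ 56
q^40  k|40↦f(k): 1:1 2:2 4:4 5:5 8:8 10:10 20:20 40:40  a_40=90
[q^41] f(1)=1,f(41)=41 ⇒ 42
d|42:{1,2,3,6,7,14,21,42}  Σf=1+2+3+6+7+14+21+42=96
q^43  k|43↦f(k): 1:1 43:43  a_43=44
d|44:{44,22,11,4,2,1}  Σf=44+22+11+4+2+1=84
[q^45] f(45)=45,f(15)=15,f(9)=9,f(5)=5,f(3)=3,f(1)=1 ⇒ 78
q^46  k|46↦f(k): 46:46 23:23 2:2 1:1  a_46=72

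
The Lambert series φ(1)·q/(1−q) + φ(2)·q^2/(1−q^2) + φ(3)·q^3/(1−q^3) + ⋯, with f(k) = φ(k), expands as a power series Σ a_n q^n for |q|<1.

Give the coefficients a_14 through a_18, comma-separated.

q^14  k|14↦φ(k): 14:6 7:6 2:1 1:1  a_14=14
d|15:{1,3,5,15}  Σφ=1+2+4+8=15
n=16: 16·1 8·2 4·4 2·8 1·16  φ→[8+4+2+1+1]=16
d|17:{17,1}  Σφ=16+1=17
[q^18] φ(1)=1,φ(2)=1,φ(3)=2,φ(6)=2,φ(9)=6,φ(18)=6 ⇒ 18

14, 15, 16, 17, 18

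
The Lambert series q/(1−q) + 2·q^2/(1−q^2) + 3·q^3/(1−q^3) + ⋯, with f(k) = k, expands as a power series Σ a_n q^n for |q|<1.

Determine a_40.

d|40:{1,2,4,5,8,10,20,40}  Σf=1+2+4+5+8+10+20+40=90

a_40 = 90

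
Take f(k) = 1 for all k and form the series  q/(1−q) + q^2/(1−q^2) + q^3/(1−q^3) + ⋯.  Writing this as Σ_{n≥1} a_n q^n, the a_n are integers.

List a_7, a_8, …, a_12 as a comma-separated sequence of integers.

2, 4, 3, 4, 2, 6

n=7: 1·7 7·1  f→[1+1]=2
n=8: 1·8 2·4 4·2 8·1  f→[1+1+1+1]=4
d|9:{1,3,9}  Σf=1+1+1=3
d|10:{1,2,5,10}  Σf=1+1+1+1=4
[q^11] f(11)=1,f(1)=1 ⇒ 2
[q^12] f(12)=1,f(6)=1,f(4)=1,f(3)=1,f(2)=1,f(1)=1 ⇒ 6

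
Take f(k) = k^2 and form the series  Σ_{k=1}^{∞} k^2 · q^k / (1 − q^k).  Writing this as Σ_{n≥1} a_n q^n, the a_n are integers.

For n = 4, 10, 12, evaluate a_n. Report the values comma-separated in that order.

21, 130, 210

[q^4] f(1)=1,f(2)=4,f(4)=16 ⇒ 21
[q^10] f(1)=1,f(2)=4,f(5)=25,f(10)=100 ⇒ 130
n=12: 1·12 2·6 3·4 4·3 6·2 12·1  f→[1+4+9+16+36+144]=210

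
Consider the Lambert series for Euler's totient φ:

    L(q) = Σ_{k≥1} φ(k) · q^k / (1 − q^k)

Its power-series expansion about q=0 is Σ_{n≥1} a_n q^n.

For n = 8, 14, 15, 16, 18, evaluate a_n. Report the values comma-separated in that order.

q^8  k|8↦φ(k): 8:4 4:2 2:1 1:1  a_8=8
n=14: 14·1 7·2 2·7 1·14  φ→[6+6+1+1]=14
q^15  k|15↦φ(k): 15:8 5:4 3:2 1:1  a_15=15
d|16:{1,2,4,8,16}  Σφ=1+1+2+4+8=16
[q^18] φ(1)=1,φ(2)=1,φ(3)=2,φ(6)=2,φ(9)=6,φ(18)=6 ⇒ 18

8, 14, 15, 16, 18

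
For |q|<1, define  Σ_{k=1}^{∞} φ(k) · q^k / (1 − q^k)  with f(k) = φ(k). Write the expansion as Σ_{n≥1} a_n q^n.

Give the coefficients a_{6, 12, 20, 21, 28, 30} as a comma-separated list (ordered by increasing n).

q^6  k|6↦φ(k): 6:2 3:2 2:1 1:1  a_6=6
n=12: 12·1 6·2 4·3 3·4 2·6 1·12  φ→[4+2+2+2+1+1]=12
q^20  k|20↦φ(k): 1:1 2:1 4:2 5:4 10:4 20:8  a_20=20
[q^21] φ(1)=1,φ(3)=2,φ(7)=6,φ(21)=12 ⇒ 21
n=28: 1·28 2·14 4·7 7·4 14·2 28·1  φ→[1+1+2+6+6+12]=28
n=30: 1·30 2·15 3·10 5·6 6·5 10·3 15·2 30·1  φ→[1+1+2+4+2+4+8+8]=30

6, 12, 20, 21, 28, 30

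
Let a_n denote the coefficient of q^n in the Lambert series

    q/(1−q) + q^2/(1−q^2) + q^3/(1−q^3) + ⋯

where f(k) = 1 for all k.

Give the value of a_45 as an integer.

[q^45] f(45)=1,f(15)=1,f(9)=1,f(5)=1,f(3)=1,f(1)=1 ⇒ 6

a_45 = 6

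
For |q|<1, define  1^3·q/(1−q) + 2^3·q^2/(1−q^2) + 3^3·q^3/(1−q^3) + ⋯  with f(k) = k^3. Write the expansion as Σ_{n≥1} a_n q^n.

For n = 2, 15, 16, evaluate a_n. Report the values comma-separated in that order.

n=2: 1·2 2·1  f→[1+8]=9
n=15: 15·1 5·3 3·5 1·15  f→[3375+125+27+1]=3528
n=16: 16·1 8·2 4·4 2·8 1·16  f→[4096+512+64+8+1]=4681

9, 3528, 4681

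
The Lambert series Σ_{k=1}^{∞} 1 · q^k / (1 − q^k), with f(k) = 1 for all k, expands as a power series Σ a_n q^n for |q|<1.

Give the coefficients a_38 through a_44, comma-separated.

q^38  k|38↦f(k): 1:1 2:1 19:1 38:1  a_38=4
q^39  k|39↦f(k): 39:1 13:1 3:1 1:1  a_39=4
d|40:{1,2,4,5,8,10,20,40}  Σf=1+1+1+1+1+1+1+1=8
q^41  k|41↦f(k): 1:1 41:1  a_41=2
q^42  k|42↦f(k): 42:1 21:1 14:1 7:1 6:1 3:1 2:1 1:1  a_42=8
n=43: 43·1 1·43  f→[1+1]=2
[q^44] f(44)=1,f(22)=1,f(11)=1,f(4)=1,f(2)=1,f(1)=1 ⇒ 6

4, 4, 8, 2, 8, 2, 6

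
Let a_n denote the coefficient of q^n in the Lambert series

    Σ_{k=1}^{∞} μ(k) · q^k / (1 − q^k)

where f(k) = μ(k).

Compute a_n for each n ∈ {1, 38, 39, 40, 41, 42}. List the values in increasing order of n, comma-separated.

[q^1] μ(1)=1 ⇒ 1
q^38  k|38↦μ(k): 38:1 19:-1 2:-1 1:1  a_38=0
n=39: 39·1 13·3 3·13 1·39  μ→[1+(-1)+(-1)+1]=0
n=40: 1·40 2·20 4·10 5·8 8·5 10·4 20·2 40·1  μ→[1+(-1)+0+(-1)+0+1+0+0]=0
d|41:{41,1}  Σμ=(-1)+1=0
d|42:{1,2,3,6,7,14,21,42}  Σμ=1+(-1)+(-1)+1+(-1)+1+1+(-1)=0

1, 0, 0, 0, 0, 0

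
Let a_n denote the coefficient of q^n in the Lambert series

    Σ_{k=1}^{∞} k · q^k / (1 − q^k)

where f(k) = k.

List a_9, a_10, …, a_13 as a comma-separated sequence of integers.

q^9  k|9↦f(k): 9:9 3:3 1:1  a_9=13
[q^10] f(10)=10,f(5)=5,f(2)=2,f(1)=1 ⇒ 18
q^11  k|11↦f(k): 1:1 11:11  a_11=12
[q^12] f(1)=1,f(2)=2,f(3)=3,f(4)=4,f(6)=6,f(12)=12 ⇒ 28
d|13:{1,13}  Σf=1+13=14

13, 18, 12, 28, 14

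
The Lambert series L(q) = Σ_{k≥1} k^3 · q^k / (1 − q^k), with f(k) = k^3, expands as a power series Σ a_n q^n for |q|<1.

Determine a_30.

a_30 = 31752

q^30  k|30↦f(k): 1:1 2:8 3:27 5:125 6:216 10:1000 15:3375 30:27000  a_30=31752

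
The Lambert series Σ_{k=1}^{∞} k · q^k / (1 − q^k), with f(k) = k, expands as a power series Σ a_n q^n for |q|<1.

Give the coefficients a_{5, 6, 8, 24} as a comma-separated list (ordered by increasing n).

[q^5] f(1)=1,f(5)=5 ⇒ 6
q^6  k|6↦f(k): 6:6 3:3 2:2 1:1  a_6=12
d|8:{1,2,4,8}  Σf=1+2+4+8=15
d|24:{1,2,3,4,6,8,12,24}  Σf=1+2+3+4+6+8+12+24=60

6, 12, 15, 60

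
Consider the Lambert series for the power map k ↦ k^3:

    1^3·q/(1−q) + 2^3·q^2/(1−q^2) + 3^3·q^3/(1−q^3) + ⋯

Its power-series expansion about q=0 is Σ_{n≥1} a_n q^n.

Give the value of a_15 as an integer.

d|15:{15,5,3,1}  Σf=3375+125+27+1=3528

a_15 = 3528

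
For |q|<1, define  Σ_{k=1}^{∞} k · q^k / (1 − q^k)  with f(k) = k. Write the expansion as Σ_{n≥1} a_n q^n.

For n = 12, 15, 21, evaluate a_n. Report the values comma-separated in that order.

d|12:{1,2,3,4,6,12}  Σf=1+2+3+4+6+12=28
d|15:{15,5,3,1}  Σf=15+5+3+1=24
n=21: 21·1 7·3 3·7 1·21  f→[21+7+3+1]=32

28, 24, 32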